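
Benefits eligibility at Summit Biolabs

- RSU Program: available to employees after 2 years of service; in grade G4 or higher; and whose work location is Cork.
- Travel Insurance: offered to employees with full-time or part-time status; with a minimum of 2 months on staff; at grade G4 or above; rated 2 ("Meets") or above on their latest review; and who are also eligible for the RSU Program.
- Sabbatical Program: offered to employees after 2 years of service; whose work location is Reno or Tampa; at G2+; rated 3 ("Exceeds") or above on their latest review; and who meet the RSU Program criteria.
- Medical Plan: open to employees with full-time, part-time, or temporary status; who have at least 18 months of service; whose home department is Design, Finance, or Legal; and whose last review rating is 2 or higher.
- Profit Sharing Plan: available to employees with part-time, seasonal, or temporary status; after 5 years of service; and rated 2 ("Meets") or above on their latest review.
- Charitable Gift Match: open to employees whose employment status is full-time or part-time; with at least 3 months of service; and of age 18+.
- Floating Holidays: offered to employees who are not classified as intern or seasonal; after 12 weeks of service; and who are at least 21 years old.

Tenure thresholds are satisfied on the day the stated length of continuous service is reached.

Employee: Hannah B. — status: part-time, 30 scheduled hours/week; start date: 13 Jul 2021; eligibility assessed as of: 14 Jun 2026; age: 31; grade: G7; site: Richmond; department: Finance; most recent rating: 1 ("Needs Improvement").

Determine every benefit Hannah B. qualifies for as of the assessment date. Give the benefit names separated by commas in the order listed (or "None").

Charitable Gift Match, Floating Holidays

Service from 13 Jul 2021 to 14 Jun 2026: 1797 days.
RSU Program — service 1797 days ≥ 2 years (≈730 days) ✓; grade G7 ≥ G4 ✓; site Richmond ✗ (not Cork) → not eligible.
Travel Insurance — status part-time ✓; service 1797 days ≥ 2 months (≈60 days) ✓; grade G7 ≥ G4 ✓; rating 1 < 2 ✗ → not eligible.
Sabbatical Program — service 1797 days ≥ 2 years (≈730 days) ✓; site Richmond ✗ (not Reno or Tampa) → not eligible.
Medical Plan — status part-time ✓; service 1797 days ≥ 18 months (≈540 days) ✓; dept Finance ✓; rating 1 < 2 ✗ → not eligible.
Profit Sharing Plan — status part-time ✓; service 1797 days < 5 years (≈1825 days) ✗ → not eligible.
Charitable Gift Match — status part-time ✓; service 1797 days ≥ 3 months (≈90 days) ✓; age 31 ≥ 18 ✓ → eligible.
Floating Holidays — status part-time ✓ (not excluded); service 1797 days ≥ 12 weeks (≈84 days) ✓; age 31 ≥ 21 ✓ → eligible.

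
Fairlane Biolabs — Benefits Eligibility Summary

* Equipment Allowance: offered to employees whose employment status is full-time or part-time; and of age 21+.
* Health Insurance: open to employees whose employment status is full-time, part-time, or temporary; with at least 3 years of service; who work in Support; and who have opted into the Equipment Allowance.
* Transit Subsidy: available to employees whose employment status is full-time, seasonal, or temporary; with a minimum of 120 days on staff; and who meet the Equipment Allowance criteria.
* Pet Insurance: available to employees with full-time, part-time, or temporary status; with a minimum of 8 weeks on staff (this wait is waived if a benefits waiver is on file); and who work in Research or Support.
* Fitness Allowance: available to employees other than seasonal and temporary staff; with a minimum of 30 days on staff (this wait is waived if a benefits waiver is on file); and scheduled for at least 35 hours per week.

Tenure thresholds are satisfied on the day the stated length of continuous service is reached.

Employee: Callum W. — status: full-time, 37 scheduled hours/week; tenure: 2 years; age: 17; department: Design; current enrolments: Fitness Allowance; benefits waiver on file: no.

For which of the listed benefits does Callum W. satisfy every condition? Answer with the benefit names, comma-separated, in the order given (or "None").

Equipment Allowance — status full-time ✓; age 17 < 21 ✗ → not eligible.
Health Insurance — status full-time ✓; service 2 years < 3 years ✗ → not eligible.
Transit Subsidy — status full-time ✓; service 2 years ≥ 120 days ✓; not eligible for Equipment Allowance ✗ → not eligible.
Pet Insurance — status full-time ✓; no waiver, service 2 years ≥ 8 weeks (≈56 days) ✓; dept Design ✗ → not eligible.
Fitness Allowance — status full-time ✓ (not excluded); no waiver, service 2 years ≥ 30 days ✓; 37 hrs/wk ≥ 35 ✓ → eligible.

Fitness Allowance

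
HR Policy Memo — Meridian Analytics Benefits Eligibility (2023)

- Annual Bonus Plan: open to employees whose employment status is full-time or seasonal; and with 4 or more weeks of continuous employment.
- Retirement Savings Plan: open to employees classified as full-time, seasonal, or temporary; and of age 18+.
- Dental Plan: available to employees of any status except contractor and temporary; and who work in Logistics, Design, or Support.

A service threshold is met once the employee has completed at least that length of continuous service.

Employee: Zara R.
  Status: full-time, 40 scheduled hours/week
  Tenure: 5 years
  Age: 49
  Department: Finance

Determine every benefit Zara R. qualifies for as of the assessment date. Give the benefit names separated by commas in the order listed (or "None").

Annual Bonus Plan, Retirement Savings Plan

Annual Bonus Plan — status full-time ✓; service 5 years ≥ 4 weeks (≈28 days) ✓ → eligible.
Retirement Savings Plan — status full-time ✓; age 49 ≥ 18 ✓ → eligible.
Dental Plan — status full-time ✓ (not excluded); dept Finance ✗ → not eligible.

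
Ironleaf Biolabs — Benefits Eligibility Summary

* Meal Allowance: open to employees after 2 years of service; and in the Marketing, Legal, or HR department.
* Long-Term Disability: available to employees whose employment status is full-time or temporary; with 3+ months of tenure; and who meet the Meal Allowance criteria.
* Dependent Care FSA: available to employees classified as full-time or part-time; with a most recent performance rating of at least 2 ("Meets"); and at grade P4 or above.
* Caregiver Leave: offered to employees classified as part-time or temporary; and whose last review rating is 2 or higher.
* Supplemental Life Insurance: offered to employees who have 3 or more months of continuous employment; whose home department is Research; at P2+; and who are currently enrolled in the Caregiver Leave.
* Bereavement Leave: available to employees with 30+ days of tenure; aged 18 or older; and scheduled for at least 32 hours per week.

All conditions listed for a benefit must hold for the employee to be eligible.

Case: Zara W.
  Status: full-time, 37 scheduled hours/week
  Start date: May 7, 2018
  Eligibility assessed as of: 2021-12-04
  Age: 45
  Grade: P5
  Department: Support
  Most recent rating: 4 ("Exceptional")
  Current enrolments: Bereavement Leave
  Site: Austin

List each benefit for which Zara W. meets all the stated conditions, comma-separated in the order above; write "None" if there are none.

Service from May 7, 2018 to 2021-12-04: 1307 days.
Meal Allowance — service 1307 days ≥ 2 years (≈730 days) ✓; dept Support ✗ → not eligible.
Long-Term Disability — status full-time ✓; service 1307 days ≥ 3 months (≈90 days) ✓; not eligible for Meal Allowance ✗ → not eligible.
Dependent Care FSA — status full-time ✓; rating 4 ≥ 2 ✓; grade P5 ≥ P4 ✓ → eligible.
Caregiver Leave — status full-time ✗ (requires part-time or temporary) → not eligible.
Supplemental Life Insurance — service 1307 days ≥ 3 months (≈90 days) ✓; dept Support ✗ → not eligible.
Bereavement Leave — service 1307 days ≥ 30 days ✓; age 45 ≥ 18 ✓; 37 hrs/wk ≥ 32 ✓ → eligible.

Dependent Care FSA, Bereavement Leave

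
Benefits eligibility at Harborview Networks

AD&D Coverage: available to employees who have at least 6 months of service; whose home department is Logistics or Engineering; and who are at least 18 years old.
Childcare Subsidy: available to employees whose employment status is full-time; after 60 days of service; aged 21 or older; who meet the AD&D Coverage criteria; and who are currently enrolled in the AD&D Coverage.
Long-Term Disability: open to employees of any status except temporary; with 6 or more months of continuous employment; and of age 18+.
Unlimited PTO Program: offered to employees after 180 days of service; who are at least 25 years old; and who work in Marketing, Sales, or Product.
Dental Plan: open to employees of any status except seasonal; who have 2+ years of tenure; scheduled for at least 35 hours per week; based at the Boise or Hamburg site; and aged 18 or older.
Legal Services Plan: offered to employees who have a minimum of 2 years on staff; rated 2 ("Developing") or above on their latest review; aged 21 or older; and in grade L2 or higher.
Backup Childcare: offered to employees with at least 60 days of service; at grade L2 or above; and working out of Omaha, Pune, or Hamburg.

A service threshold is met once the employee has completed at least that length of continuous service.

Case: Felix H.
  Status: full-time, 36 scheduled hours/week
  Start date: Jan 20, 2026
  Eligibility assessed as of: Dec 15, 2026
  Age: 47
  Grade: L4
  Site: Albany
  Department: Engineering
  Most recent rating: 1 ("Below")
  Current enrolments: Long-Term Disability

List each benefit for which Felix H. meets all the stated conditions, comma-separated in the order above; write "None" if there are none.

AD&D Coverage, Long-Term Disability

Service from Jan 20, 2026 to Dec 15, 2026: 329 days.
AD&D Coverage — service 329 days ≥ 6 months (≈180 days) ✓; dept Engineering ✓; age 47 ≥ 18 ✓ → eligible.
Childcare Subsidy — status full-time ✓; service 329 days ≥ 60 days ✓; age 47 ≥ 21 ✓; eligible for AD&D Coverage ✓; not enrolled in AD&D Coverage ✗ → not eligible.
Long-Term Disability — status full-time ✓ (not excluded); service 329 days ≥ 6 months (≈180 days) ✓; age 47 ≥ 18 ✓ → eligible.
Unlimited PTO Program — service 329 days ≥ 180 days ✓; age 47 ≥ 25 ✓; dept Engineering ✗ → not eligible.
Dental Plan — status full-time ✓ (not excluded); service 329 days < 2 years (≈730 days) ✗ → not eligible.
Legal Services Plan — service 329 days < 2 years (≈730 days) ✗ → not eligible.
Backup Childcare — service 329 days ≥ 60 days ✓; grade L4 ≥ L2 ✓; site Albany ✗ (not Omaha, Pune, or Hamburg) → not eligible.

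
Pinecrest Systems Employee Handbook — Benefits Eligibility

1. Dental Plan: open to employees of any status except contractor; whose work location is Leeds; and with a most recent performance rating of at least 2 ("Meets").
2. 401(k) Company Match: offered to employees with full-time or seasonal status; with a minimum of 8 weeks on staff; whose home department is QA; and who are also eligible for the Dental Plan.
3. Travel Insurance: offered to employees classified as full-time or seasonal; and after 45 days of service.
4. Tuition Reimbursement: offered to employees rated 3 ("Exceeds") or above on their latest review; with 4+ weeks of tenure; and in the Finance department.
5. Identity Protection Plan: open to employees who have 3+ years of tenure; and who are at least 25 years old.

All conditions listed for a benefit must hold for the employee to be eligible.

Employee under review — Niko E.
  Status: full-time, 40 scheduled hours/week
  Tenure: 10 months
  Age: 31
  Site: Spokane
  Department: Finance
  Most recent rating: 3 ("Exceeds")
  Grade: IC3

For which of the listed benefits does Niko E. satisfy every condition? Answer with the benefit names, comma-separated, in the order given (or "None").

Dental Plan — status full-time ✓ (not excluded); site Spokane ✗ (not Leeds) → not eligible.
401(k) Company Match — status full-time ✓; service 10 months ≥ 8 weeks (≈56 days) ✓; dept Finance ✗ → not eligible.
Travel Insurance — status full-time ✓; service 10 months ≥ 45 days ✓ → eligible.
Tuition Reimbursement — rating 3 ≥ 3 ✓; service 10 months ≥ 4 weeks (≈28 days) ✓; dept Finance ✓ → eligible.
Identity Protection Plan — service 10 months < 3 years (≈1095 days) ✗ → not eligible.

Travel Insurance, Tuition Reimbursement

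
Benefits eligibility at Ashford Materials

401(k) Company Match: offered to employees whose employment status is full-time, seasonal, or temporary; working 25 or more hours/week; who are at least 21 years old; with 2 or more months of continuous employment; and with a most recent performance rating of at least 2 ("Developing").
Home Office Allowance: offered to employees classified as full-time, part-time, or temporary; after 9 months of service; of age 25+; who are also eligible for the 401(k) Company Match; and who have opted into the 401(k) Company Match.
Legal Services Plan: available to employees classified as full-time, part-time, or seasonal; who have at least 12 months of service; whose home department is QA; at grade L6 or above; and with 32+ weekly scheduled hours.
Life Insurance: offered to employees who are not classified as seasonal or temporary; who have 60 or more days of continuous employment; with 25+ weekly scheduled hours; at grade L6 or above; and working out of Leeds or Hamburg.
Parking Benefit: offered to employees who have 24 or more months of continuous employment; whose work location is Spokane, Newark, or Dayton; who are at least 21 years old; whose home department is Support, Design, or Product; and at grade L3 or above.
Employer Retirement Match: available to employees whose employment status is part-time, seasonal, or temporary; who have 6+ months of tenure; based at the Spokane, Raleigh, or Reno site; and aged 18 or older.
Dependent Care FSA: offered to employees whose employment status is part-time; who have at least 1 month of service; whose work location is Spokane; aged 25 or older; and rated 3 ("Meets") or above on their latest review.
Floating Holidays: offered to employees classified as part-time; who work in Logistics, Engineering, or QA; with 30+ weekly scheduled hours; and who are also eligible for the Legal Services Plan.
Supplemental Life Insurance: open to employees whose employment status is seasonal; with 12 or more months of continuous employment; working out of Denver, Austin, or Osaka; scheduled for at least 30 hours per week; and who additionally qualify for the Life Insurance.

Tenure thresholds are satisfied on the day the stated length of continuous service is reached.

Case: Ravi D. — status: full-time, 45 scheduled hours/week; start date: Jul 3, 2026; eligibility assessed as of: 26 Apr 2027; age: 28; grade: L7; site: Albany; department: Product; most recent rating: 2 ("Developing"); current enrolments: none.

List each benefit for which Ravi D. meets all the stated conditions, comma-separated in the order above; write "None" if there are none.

Service from Jul 3, 2026 to 26 Apr 2027: 297 days.
401(k) Company Match — status full-time ✓; 45 hrs/wk ≥ 25 ✓; age 28 ≥ 21 ✓; service 297 days ≥ 2 months (≈60 days) ✓; rating 2 ≥ 2 ✓ → eligible.
Home Office Allowance — status full-time ✓; service 297 days ≥ 9 months (≈270 days) ✓; age 28 ≥ 25 ✓; eligible for 401(k) Company Match ✓; not enrolled in 401(k) Company Match ✗ → not eligible.
Legal Services Plan — status full-time ✓; service 297 days < 12 months (≈360 days) ✗ → not eligible.
Life Insurance — status full-time ✓ (not excluded); service 297 days ≥ 60 days ✓; 45 hrs/wk ≥ 25 ✓; grade L7 ≥ L6 ✓; site Albany ✗ (not Leeds or Hamburg) → not eligible.
Parking Benefit — service 297 days < 24 months (≈720 days) ✗ → not eligible.
Employer Retirement Match — status full-time ✗ (requires part-time, seasonal, or temporary) → not eligible.
Dependent Care FSA — status full-time ✗ (requires part-time) → not eligible.
Floating Holidays — status full-time ✗ (requires part-time) → not eligible.
Supplemental Life Insurance — status full-time ✗ (requires seasonal) → not eligible.

401(k) Company Match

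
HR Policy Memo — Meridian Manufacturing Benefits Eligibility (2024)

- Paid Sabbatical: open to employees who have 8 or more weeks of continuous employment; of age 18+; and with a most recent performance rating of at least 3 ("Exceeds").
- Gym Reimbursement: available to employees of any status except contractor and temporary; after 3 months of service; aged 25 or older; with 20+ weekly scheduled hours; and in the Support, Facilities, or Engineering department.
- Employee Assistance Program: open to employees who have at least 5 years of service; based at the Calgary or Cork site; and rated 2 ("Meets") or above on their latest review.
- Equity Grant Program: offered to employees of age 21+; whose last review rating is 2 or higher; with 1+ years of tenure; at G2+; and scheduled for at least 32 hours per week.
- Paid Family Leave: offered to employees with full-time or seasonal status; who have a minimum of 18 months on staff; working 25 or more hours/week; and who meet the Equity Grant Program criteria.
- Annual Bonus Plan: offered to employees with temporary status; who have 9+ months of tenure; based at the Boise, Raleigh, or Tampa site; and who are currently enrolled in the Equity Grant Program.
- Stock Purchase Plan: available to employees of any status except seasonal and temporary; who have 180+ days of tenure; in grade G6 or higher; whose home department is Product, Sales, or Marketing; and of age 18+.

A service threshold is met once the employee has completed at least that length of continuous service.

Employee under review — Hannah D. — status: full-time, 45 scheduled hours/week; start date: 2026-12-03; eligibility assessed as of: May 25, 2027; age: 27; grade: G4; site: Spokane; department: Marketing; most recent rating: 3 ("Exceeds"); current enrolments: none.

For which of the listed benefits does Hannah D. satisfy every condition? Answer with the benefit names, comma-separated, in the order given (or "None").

Paid Sabbatical

Service from 2026-12-03 to May 25, 2027: 173 days.
Paid Sabbatical — service 173 days ≥ 8 weeks (≈56 days) ✓; age 27 ≥ 18 ✓; rating 3 ≥ 3 ✓ → eligible.
Gym Reimbursement — status full-time ✓ (not excluded); service 173 days ≥ 3 months (≈90 days) ✓; age 27 ≥ 25 ✓; 45 hrs/wk ≥ 20 ✓; dept Marketing ✗ → not eligible.
Employee Assistance Program — service 173 days < 5 years (≈1825 days) ✗ → not eligible.
Equity Grant Program — age 27 ≥ 21 ✓; rating 3 ≥ 2 ✓; service 173 days < 1 year (≈365 days) ✗ → not eligible.
Paid Family Leave — status full-time ✓; service 173 days < 18 months (≈540 days) ✗ → not eligible.
Annual Bonus Plan — status full-time ✗ (requires temporary) → not eligible.
Stock Purchase Plan — status full-time ✓ (not excluded); service 173 days < 180 days ✗ → not eligible.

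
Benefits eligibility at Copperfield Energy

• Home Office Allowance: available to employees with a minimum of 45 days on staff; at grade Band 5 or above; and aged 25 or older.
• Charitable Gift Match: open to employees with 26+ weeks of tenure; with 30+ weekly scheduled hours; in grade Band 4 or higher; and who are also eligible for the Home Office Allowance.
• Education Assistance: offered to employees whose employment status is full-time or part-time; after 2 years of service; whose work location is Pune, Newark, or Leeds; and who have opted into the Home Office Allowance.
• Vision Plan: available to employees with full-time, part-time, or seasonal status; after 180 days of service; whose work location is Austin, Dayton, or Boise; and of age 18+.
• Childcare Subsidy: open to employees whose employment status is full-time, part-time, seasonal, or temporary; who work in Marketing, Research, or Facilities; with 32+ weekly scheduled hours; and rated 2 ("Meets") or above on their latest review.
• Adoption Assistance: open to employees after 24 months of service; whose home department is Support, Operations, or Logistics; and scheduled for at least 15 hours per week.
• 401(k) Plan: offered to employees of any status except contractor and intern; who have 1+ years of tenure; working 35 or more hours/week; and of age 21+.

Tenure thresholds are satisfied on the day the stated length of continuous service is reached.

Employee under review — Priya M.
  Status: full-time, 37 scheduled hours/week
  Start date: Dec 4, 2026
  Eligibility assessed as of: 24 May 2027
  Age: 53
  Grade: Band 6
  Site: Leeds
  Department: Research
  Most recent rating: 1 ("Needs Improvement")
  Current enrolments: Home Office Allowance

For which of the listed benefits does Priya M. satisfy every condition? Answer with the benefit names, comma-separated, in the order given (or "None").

Service from Dec 4, 2026 to 24 May 2027: 171 days.
Home Office Allowance — service 171 days ≥ 45 days ✓; grade Band 6 ≥ Band 5 ✓; age 53 ≥ 25 ✓ → eligible.
Charitable Gift Match — service 171 days < 26 weeks (≈182 days) ✗ → not eligible.
Education Assistance — status full-time ✓; service 171 days < 2 years (≈730 days) ✗ → not eligible.
Vision Plan — status full-time ✓; service 171 days < 180 days ✗ → not eligible.
Childcare Subsidy — status full-time ✓; dept Research ✓; 37 hrs/wk ≥ 32 ✓; rating 1 < 2 ✗ → not eligible.
Adoption Assistance — service 171 days < 24 months (≈720 days) ✗ → not eligible.
401(k) Plan — status full-time ✓ (not excluded); service 171 days < 1 year (≈365 days) ✗ → not eligible.

Home Office Allowance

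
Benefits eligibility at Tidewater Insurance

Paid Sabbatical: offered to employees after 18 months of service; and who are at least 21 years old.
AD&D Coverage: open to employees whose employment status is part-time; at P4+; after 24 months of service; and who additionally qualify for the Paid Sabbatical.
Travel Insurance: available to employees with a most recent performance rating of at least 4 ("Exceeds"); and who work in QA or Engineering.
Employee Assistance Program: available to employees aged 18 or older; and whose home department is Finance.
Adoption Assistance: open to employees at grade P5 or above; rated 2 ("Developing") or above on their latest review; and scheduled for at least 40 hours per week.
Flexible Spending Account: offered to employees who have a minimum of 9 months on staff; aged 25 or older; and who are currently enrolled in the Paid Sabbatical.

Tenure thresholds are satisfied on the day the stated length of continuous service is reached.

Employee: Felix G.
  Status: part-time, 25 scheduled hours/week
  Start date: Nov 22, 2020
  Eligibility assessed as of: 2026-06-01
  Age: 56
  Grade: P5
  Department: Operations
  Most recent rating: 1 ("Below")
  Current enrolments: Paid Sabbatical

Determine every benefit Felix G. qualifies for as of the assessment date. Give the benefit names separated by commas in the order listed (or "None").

Paid Sabbatical, AD&D Coverage, Flexible Spending Account

Service from Nov 22, 2020 to 2026-06-01: 2017 days.
Paid Sabbatical — service 2017 days ≥ 18 months (≈540 days) ✓; age 56 ≥ 21 ✓ → eligible.
AD&D Coverage — status part-time ✓; grade P5 ≥ P4 ✓; service 2017 days ≥ 24 months (≈720 days) ✓; eligible for Paid Sabbatical ✓ → eligible.
Travel Insurance — rating 1 < 4 ✗ → not eligible.
Employee Assistance Program — age 56 ≥ 18 ✓; dept Operations ✗ → not eligible.
Adoption Assistance — grade P5 ≥ P5 ✓; rating 1 < 2 ✗ → not eligible.
Flexible Spending Account — service 2017 days ≥ 9 months (≈270 days) ✓; age 56 ≥ 25 ✓; enrolled in Paid Sabbatical ✓ → eligible.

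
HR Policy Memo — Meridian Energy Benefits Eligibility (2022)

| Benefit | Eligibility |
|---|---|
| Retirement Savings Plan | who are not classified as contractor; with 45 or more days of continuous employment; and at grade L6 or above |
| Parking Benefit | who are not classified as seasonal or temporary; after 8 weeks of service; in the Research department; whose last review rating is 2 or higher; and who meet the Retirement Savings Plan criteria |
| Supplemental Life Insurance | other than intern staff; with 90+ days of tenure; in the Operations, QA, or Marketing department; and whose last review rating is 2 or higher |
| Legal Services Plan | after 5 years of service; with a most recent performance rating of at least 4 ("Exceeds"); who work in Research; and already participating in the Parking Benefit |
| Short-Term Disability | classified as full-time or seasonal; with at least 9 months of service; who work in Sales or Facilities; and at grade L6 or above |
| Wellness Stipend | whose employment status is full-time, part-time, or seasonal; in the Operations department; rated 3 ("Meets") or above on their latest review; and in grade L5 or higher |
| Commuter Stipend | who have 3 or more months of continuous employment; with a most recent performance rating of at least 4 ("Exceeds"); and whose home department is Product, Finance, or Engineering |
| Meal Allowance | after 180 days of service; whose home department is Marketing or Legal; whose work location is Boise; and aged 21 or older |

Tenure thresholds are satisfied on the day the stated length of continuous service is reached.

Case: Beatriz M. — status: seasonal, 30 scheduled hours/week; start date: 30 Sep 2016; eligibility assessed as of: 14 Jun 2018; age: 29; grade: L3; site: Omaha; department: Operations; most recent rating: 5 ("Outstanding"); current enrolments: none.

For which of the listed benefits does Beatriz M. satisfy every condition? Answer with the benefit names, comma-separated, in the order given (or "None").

Supplemental Life Insurance

Service from 30 Sep 2016 to 14 Jun 2018: 622 days.
Retirement Savings Plan — status seasonal ✓ (not excluded); service 622 days ≥ 45 days ✓; grade L3 < L6 ✗ → not eligible.
Parking Benefit — status seasonal ✗ (excluded) → not eligible.
Supplemental Life Insurance — status seasonal ✓ (not excluded); service 622 days ≥ 90 days ✓; dept Operations ✓; rating 5 ≥ 2 ✓ → eligible.
Legal Services Plan — service 622 days < 5 years (≈1825 days) ✗ → not eligible.
Short-Term Disability — status seasonal ✓; service 622 days ≥ 9 months (≈270 days) ✓; dept Operations ✗ → not eligible.
Wellness Stipend — status seasonal ✓; dept Operations ✓; rating 5 ≥ 3 ✓; grade L3 < L5 ✗ → not eligible.
Commuter Stipend — service 622 days ≥ 3 months (≈90 days) ✓; rating 5 ≥ 4 ✓; dept Operations ✗ → not eligible.
Meal Allowance — service 622 days ≥ 180 days ✓; dept Operations ✗ → not eligible.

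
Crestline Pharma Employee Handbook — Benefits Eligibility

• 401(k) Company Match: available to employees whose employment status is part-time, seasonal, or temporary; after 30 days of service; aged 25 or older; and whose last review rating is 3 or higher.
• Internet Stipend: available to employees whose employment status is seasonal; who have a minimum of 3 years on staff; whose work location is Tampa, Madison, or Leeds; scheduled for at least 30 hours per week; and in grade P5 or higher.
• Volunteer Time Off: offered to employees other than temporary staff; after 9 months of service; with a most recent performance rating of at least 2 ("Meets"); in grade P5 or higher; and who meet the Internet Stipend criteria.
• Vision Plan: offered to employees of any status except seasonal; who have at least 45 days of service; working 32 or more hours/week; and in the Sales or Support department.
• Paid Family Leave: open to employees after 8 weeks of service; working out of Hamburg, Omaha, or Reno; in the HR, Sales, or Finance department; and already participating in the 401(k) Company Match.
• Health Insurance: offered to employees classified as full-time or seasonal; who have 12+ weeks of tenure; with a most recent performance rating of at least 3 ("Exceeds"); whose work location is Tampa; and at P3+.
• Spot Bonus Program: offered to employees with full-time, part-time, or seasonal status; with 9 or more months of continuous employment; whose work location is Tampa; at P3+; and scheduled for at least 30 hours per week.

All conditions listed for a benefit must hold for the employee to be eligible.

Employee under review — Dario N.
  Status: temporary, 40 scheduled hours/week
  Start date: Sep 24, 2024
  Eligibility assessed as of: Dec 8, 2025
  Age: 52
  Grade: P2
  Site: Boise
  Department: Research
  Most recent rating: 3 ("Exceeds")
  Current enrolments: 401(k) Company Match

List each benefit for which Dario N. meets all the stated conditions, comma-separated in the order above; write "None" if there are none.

401(k) Company Match

Service from Sep 24, 2024 to Dec 8, 2025: 440 days.
401(k) Company Match — status temporary ✓; service 440 days ≥ 30 days ✓; age 52 ≥ 25 ✓; rating 3 ≥ 3 ✓ → eligible.
Internet Stipend — status temporary ✗ (requires seasonal) → not eligible.
Volunteer Time Off — status temporary ✗ (excluded) → not eligible.
Vision Plan — status temporary ✓ (not excluded); service 440 days ≥ 45 days ✓; 40 hrs/wk ≥ 32 ✓; dept Research ✗ → not eligible.
Paid Family Leave — service 440 days ≥ 8 weeks (≈56 days) ✓; site Boise ✗ (not Hamburg, Omaha, or Reno) → not eligible.
Health Insurance — status temporary ✗ (requires full-time or seasonal) → not eligible.
Spot Bonus Program — status temporary ✗ (requires full-time, part-time, or seasonal) → not eligible.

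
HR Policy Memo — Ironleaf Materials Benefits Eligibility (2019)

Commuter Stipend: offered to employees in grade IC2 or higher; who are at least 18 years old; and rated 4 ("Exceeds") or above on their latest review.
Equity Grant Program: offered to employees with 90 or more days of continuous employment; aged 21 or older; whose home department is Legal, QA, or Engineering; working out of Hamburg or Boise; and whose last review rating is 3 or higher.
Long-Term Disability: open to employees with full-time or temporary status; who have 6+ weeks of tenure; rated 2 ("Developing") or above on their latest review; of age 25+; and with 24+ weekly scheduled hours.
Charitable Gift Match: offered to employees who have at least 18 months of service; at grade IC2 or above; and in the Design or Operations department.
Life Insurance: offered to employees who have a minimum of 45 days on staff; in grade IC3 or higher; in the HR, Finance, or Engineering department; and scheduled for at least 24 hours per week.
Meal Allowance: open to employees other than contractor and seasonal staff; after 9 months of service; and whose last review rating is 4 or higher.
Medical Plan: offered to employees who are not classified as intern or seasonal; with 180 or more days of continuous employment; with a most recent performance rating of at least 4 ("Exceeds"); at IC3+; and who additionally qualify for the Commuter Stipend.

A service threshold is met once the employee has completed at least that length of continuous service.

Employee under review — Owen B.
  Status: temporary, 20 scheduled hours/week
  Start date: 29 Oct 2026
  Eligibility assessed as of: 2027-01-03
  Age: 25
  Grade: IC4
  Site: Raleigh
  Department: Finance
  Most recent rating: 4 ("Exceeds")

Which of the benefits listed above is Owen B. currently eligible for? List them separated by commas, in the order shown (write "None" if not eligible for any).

Service from 29 Oct 2026 to 2027-01-03: 66 days.
Commuter Stipend — grade IC4 ≥ IC2 ✓; age 25 ≥ 18 ✓; rating 4 ≥ 4 ✓ → eligible.
Equity Grant Program — service 66 days < 90 days ✗ → not eligible.
Long-Term Disability — status temporary ✓; service 66 days ≥ 6 weeks (≈42 days) ✓; rating 4 ≥ 2 ✓; age 25 ≥ 25 ✓; 20 hrs/wk < 24 ✗ → not eligible.
Charitable Gift Match — service 66 days < 18 months (≈540 days) ✗ → not eligible.
Life Insurance — service 66 days ≥ 45 days ✓; grade IC4 ≥ IC3 ✓; dept Finance ✓; 20 hrs/wk < 24 ✗ → not eligible.
Meal Allowance — status temporary ✓ (not excluded); service 66 days < 9 months (≈270 days) ✗ → not eligible.
Medical Plan — status temporary ✓ (not excluded); service 66 days < 180 days ✗ → not eligible.

Commuter Stipend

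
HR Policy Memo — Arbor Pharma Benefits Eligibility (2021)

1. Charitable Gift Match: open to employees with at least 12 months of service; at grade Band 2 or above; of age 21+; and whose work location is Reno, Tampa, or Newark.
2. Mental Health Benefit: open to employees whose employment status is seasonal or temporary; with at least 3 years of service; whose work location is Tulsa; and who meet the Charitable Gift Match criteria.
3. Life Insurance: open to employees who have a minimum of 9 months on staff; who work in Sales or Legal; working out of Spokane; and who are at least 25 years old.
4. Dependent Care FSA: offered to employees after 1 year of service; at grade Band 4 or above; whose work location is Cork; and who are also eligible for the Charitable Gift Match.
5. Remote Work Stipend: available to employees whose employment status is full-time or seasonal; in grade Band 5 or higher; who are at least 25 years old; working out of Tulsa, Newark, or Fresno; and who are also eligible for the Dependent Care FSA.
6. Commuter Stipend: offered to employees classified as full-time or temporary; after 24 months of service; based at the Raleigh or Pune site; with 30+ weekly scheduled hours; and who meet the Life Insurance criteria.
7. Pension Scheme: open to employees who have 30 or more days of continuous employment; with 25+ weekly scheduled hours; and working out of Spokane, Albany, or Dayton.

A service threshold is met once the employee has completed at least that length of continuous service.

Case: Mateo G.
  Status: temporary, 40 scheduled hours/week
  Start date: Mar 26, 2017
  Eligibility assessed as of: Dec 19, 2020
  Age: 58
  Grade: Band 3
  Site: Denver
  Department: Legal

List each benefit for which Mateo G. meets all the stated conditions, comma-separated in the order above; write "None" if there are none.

None

Service from Mar 26, 2017 to Dec 19, 2020: 1364 days.
Charitable Gift Match — service 1364 days ≥ 12 months (≈360 days) ✓; grade Band 3 ≥ Band 2 ✓; age 58 ≥ 21 ✓; site Denver ✗ (not Reno, Tampa, or Newark) → not eligible.
Mental Health Benefit — status temporary ✓; service 1364 days ≥ 3 years (≈1095 days) ✓; site Denver ✗ (not Tulsa) → not eligible.
Life Insurance — service 1364 days ≥ 9 months (≈270 days) ✓; dept Legal ✓; site Denver ✗ (not Spokane) → not eligible.
Dependent Care FSA — service 1364 days ≥ 1 year (≈365 days) ✓; grade Band 3 < Band 4 ✗ → not eligible.
Remote Work Stipend — status temporary ✗ (requires full-time or seasonal) → not eligible.
Commuter Stipend — status temporary ✓; service 1364 days ≥ 24 months (≈720 days) ✓; site Denver ✗ (not Raleigh or Pune) → not eligible.
Pension Scheme — service 1364 days ≥ 30 days ✓; 40 hrs/wk ≥ 25 ✓; site Denver ✗ (not Spokane, Albany, or Dayton) → not eligible.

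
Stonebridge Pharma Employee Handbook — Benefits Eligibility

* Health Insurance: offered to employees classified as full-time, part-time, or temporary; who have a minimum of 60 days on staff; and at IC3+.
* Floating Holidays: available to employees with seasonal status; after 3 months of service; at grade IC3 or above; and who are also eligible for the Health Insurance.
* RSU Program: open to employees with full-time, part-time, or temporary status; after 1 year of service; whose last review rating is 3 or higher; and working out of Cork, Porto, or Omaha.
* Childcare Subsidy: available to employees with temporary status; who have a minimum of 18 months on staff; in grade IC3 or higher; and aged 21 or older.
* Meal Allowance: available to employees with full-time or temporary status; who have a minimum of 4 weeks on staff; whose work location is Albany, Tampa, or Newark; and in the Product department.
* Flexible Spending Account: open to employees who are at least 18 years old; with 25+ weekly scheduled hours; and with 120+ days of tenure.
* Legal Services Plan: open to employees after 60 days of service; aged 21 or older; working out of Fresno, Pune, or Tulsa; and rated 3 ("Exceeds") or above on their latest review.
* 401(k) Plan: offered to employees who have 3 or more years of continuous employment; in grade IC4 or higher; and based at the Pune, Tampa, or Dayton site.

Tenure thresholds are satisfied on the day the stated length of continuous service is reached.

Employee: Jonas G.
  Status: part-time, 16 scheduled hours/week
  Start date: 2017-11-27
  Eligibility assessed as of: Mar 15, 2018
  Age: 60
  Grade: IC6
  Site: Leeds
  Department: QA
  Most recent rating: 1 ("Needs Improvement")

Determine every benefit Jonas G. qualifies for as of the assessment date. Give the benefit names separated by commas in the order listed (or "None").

Health Insurance

Service from 2017-11-27 to Mar 15, 2018: 108 days.
Health Insurance — status part-time ✓; service 108 days ≥ 60 days ✓; grade IC6 ≥ IC3 ✓ → eligible.
Floating Holidays — status part-time ✗ (requires seasonal) → not eligible.
RSU Program — status part-time ✓; service 108 days < 1 year (≈365 days) ✗ → not eligible.
Childcare Subsidy — status part-time ✗ (requires temporary) → not eligible.
Meal Allowance — status part-time ✗ (requires full-time or temporary) → not eligible.
Flexible Spending Account — age 60 ≥ 18 ✓; 16 hrs/wk < 25 ✗ → not eligible.
Legal Services Plan — service 108 days ≥ 60 days ✓; age 60 ≥ 21 ✓; site Leeds ✗ (not Fresno, Pune, or Tulsa) → not eligible.
401(k) Plan — service 108 days < 3 years (≈1095 days) ✗ → not eligible.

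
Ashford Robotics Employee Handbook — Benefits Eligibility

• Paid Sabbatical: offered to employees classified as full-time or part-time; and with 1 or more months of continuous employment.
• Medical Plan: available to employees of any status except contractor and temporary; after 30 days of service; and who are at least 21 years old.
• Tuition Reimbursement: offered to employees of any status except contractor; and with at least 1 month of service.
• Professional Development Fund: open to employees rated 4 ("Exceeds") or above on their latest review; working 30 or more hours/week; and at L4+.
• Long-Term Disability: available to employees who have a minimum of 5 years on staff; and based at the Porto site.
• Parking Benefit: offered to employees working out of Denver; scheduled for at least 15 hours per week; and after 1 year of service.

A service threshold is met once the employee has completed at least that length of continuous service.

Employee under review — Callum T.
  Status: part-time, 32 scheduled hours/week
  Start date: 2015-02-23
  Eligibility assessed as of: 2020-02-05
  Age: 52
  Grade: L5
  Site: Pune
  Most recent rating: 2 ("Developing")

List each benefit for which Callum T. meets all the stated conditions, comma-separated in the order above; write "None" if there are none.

Service from 2015-02-23 to 2020-02-05: 1808 days.
Paid Sabbatical — status part-time ✓; service 1808 days ≥ 1 month (≈30 days) ✓ → eligible.
Medical Plan — status part-time ✓ (not excluded); service 1808 days ≥ 30 days ✓; age 52 ≥ 21 ✓ → eligible.
Tuition Reimbursement — status part-time ✓ (not excluded); service 1808 days ≥ 1 month (≈30 days) ✓ → eligible.
Professional Development Fund — rating 2 < 4 ✗ → not eligible.
Long-Term Disability — service 1808 days < 5 years (≈1825 days) ✗ → not eligible.
Parking Benefit — site Pune ✗ (not Denver) → not eligible.

Paid Sabbatical, Medical Plan, Tuition Reimbursement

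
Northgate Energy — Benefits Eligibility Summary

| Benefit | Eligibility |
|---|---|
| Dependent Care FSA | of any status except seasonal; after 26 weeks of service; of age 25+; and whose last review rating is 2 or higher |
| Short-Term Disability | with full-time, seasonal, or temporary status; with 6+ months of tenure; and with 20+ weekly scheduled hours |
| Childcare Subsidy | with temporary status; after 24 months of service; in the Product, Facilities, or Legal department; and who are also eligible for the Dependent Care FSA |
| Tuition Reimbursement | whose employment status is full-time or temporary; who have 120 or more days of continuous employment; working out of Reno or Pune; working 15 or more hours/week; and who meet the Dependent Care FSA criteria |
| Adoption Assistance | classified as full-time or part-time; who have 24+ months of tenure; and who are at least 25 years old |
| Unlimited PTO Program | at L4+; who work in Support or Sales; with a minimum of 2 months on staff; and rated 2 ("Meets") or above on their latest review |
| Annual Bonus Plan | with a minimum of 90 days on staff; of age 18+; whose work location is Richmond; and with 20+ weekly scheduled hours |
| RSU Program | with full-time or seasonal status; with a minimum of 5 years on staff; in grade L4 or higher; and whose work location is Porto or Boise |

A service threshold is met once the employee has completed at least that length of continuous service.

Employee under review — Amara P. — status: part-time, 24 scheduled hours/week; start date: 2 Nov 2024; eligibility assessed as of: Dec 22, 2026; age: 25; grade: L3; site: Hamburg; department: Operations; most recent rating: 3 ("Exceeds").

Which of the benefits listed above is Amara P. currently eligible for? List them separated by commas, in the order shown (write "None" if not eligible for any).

Dependent Care FSA, Adoption Assistance

Service from 2 Nov 2024 to Dec 22, 2026: 780 days.
Dependent Care FSA — status part-time ✓ (not excluded); service 780 days ≥ 26 weeks (≈182 days) ✓; age 25 ≥ 25 ✓; rating 3 ≥ 2 ✓ → eligible.
Short-Term Disability — status part-time ✗ (requires full-time, seasonal, or temporary) → not eligible.
Childcare Subsidy — status part-time ✗ (requires temporary) → not eligible.
Tuition Reimbursement — status part-time ✗ (requires full-time or temporary) → not eligible.
Adoption Assistance — status part-time ✓; service 780 days ≥ 24 months (≈720 days) ✓; age 25 ≥ 25 ✓ → eligible.
Unlimited PTO Program — grade L3 < L4 ✗ → not eligible.
Annual Bonus Plan — service 780 days ≥ 90 days ✓; age 25 ≥ 18 ✓; site Hamburg ✗ (not Richmond) → not eligible.
RSU Program — status part-time ✗ (requires full-time or seasonal) → not eligible.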